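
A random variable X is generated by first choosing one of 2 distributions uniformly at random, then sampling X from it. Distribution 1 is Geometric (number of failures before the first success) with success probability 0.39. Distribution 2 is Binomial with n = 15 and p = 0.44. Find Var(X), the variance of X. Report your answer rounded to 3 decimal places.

Per component, 1: μ=1.5641, E[X²]=6.45694; 2: μ=6.6, E[X²]=47.256.
E[X] = 0.5·1.5641 + 0.5·6.6 = 4.08205.
E[X²] = 0.5·6.45694 + 0.5·47.256 = 26.8565.
Var(X) = E[X²] − (E[X])² = 26.8565 − 16.6631 = 10.1933.

10.193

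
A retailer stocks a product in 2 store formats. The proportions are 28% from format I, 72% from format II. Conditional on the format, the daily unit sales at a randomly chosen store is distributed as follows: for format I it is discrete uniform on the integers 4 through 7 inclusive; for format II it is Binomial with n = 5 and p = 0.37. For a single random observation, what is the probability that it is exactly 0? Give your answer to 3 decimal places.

0.071

Conditional on each format, P(X = 0): I: 0; II: 0.0992437.
By total probability, P(X = 0) = 0.28·0 + 0.72·0.0992437 = 0.0714554.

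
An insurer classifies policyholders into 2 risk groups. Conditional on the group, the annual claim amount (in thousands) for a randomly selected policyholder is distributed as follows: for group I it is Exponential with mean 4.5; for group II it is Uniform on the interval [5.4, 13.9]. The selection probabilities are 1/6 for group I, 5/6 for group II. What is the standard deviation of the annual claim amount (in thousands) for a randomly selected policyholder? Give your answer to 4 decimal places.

3.4751

Per component, I: μ=4.5, E[X²]=40.5; II: μ=9.65, E[X²]=99.1433.
E[X] = 0.166667·4.5 + 0.833333·9.65 = 8.79167.
E[X²] = 0.166667·40.5 + 0.833333·99.1433 = 89.3694.
Var(X) = E[X²] − (E[X])² = 89.3694 − 77.2934 = 12.076.
SD(X) = √12.076 = 3.47506.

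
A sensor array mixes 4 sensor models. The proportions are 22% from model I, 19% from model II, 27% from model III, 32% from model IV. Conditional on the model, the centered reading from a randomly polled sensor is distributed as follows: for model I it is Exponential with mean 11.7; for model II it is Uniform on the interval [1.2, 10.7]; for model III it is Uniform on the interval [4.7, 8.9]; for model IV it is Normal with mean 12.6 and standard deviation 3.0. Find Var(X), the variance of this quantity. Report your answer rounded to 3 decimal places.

Per component, I: μ=11.7, E[X²]=273.78; II: μ=5.95, E[X²]=42.9233; III: μ=6.8, E[X²]=47.71; IV: μ=12.6, E[X²]=167.76.
E[X] = 0.22·11.7 + 0.19·5.95 + 0.27·6.8 + 0.32·12.6 = 9.5725.
E[X²] = 0.22·273.78 + 0.19·42.9233 + 0.27·47.71 + 0.32·167.76 = 134.952.
Var(X) = E[X²] − (E[X])² = 134.952 − 91.6328 = 43.3192.

43.319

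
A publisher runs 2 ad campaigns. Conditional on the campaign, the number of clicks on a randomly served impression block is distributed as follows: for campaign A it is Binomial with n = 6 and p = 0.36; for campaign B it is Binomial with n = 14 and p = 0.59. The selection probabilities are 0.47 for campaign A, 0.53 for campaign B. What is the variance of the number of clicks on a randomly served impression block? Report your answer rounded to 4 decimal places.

Per component, A: μ=2.16, E[X²]=6.048; B: μ=8.26, E[X²]=71.6142.
E[X] = 0.47·2.16 + 0.53·8.26 = 5.393.
E[X²] = 0.47·6.048 + 0.53·71.6142 = 40.7981.
Var(X) = E[X²] − (E[X])² = 40.7981 − 29.0844 = 11.7136.

11.7136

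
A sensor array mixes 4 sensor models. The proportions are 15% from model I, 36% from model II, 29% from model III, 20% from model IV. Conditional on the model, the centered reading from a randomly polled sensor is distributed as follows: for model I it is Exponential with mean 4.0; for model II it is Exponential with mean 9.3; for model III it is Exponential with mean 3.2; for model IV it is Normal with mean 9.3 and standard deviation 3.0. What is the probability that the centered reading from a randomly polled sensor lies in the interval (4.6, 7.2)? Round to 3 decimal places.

0.151

Conditional on each model, P(4.6 < X < 7.2): I: 0.151338; II: 0.148725; III: 0.132122; IV: 0.183367.
By total probability, P(4.6 < X < 7.2) = 0.15·0.151338 + 0.36·0.148725 + 0.29·0.132122 + 0.2·0.183367 = 0.15123.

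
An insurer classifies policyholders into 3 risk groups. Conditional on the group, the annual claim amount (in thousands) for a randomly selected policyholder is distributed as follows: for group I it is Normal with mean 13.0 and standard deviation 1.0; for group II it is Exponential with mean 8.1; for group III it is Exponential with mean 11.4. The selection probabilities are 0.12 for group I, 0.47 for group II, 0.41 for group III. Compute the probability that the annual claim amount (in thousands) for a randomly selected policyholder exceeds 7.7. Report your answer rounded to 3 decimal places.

Conditional on each group, P(X > 7.7): I: 1; II: 0.386502; III: 0.508933.
By total probability, P(X > 7.7) = 0.12·1 + 0.47·0.386502 + 0.41·0.508933 = 0.510319.

0.510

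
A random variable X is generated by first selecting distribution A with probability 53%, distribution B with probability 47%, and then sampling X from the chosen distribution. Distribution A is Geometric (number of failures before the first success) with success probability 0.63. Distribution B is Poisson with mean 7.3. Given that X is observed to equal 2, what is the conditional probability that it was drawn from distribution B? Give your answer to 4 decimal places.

Likelihoods P(X=2 | ·): A: 0.086247; B: 0.0179997.
Posterior ∝ prior × likelihood. Numerator for B: 0.47·0.0179997 = 0.00845987.
Normalizing constant: 0.53·0.086247 + 0.47·0.0179997 = 0.0541708.
P(B | observation) = 0.00845987 / 0.0541708 = 0.15617.

0.1562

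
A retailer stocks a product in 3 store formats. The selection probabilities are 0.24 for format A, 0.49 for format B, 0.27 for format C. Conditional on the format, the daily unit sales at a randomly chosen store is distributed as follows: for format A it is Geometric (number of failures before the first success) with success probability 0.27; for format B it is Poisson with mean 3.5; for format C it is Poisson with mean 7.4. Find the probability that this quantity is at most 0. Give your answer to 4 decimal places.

Conditional on each format, P(X ≤ 0): A: 0.27; B: 0.0301974; C: 0.000611253.
By total probability, P(X ≤ 0) = 0.24·0.27 + 0.49·0.0301974 + 0.27·0.000611253 = 0.0797618.

0.0798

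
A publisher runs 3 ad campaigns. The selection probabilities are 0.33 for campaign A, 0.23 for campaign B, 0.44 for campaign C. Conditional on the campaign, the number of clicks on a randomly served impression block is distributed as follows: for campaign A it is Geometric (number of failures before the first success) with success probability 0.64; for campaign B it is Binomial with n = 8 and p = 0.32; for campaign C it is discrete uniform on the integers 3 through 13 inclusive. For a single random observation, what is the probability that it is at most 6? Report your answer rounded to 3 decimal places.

0.719

Conditional on each campaign, P(X ≤ 6): A: 0.999216; B: 0.998021; C: 0.363636.
By total probability, P(X ≤ 6) = 0.33·0.999216 + 0.23·0.998021 + 0.44·0.363636 = 0.719286.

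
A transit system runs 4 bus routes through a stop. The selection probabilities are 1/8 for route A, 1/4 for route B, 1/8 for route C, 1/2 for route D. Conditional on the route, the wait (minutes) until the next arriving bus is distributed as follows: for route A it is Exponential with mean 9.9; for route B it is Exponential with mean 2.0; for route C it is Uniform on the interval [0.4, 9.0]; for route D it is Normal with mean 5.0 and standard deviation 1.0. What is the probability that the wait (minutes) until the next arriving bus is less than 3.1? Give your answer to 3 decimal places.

Conditional on each route, P(X < 3.1): A: 0.268846; B: 0.787752; C: 0.313953; D: 0.0287166.
By total probability, P(X < 3.1) = 0.125·0.268846 + 0.25·0.787752 + 0.125·0.313953 + 0.5·0.0287166 = 0.284146.

0.284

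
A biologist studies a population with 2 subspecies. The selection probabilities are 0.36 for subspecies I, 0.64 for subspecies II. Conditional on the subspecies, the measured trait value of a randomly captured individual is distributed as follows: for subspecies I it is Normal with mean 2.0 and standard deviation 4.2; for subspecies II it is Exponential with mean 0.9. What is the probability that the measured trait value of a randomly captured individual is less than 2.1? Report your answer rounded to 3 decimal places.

0.761

Conditional on each subspecies, P(X < 2.1): I: 0.509498; II: 0.903028.
By total probability, P(X < 2.1) = 0.36·0.509498 + 0.64·0.903028 = 0.761357.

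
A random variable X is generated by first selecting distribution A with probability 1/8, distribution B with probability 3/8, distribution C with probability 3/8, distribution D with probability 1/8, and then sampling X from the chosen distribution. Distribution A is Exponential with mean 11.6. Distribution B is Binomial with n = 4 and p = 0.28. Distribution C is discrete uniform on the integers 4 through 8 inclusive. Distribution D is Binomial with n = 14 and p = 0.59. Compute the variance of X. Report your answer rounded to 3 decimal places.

Per component, A: μ=11.6, E[X²]=269.12; B: μ=1.12, E[X²]=2.0608; C: μ=6, E[X²]=38; D: μ=8.26, E[X²]=71.6142.
E[X] = 0.125·11.6 + 0.375·1.12 + 0.375·6 + 0.125·8.26 = 5.1525.
E[X²] = 0.125·269.12 + 0.375·2.0608 + 0.375·38 + 0.125·71.6142 = 57.6146.
Var(X) = E[X²] − (E[X])² = 57.6146 − 26.5483 = 31.0663.

31.066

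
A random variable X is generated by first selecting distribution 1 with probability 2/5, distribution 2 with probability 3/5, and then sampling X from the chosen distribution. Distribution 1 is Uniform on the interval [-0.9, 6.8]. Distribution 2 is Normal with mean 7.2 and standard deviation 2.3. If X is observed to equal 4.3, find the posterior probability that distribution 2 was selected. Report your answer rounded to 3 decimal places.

0.475

Likelihoods f(4.3 | ·): 1: 0.12987; 2: 0.0783363.
Posterior ∝ prior × likelihood. Numerator for 2: 0.6·0.0783363 = 0.0470018.
Normalizing constant: 0.4·0.12987 + 0.6·0.0783363 = 0.0989499.
P(2 | observation) = 0.0470018 / 0.0989499 = 0.475006.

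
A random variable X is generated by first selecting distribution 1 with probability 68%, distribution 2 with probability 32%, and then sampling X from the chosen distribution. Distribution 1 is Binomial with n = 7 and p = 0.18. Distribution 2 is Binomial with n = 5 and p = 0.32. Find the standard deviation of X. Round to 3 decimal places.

Per component, 1: μ=1.26, E[X²]=2.6208; 2: μ=1.6, E[X²]=3.648.
E[X] = 0.68·1.26 + 0.32·1.6 = 1.3688.
E[X²] = 0.68·2.6208 + 0.32·3.648 = 2.9495.
Var(X) = E[X²] − (E[X])² = 2.9495 − 1.87361 = 1.07589.
SD(X) = √1.07589 = 1.03725.

1.037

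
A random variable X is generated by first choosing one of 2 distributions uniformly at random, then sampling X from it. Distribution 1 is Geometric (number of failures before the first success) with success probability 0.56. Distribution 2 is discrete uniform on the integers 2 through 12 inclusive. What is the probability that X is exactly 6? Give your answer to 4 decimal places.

0.0475

Conditional on each component, P(X = 6): 1: 0.00406354; 2: 0.0909091.
By total probability, P(X = 6) = 0.5·0.00406354 + 0.5·0.0909091 = 0.0474863.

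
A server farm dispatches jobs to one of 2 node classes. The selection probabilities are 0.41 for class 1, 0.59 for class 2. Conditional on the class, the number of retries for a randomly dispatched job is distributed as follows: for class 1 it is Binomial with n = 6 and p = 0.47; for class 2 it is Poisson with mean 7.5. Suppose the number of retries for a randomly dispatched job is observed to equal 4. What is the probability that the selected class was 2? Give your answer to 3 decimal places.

0.338

Likelihoods P(X=4 | ·): 1: 0.205605; 2: 0.0729164.
Posterior ∝ prior × likelihood. Numerator for 2: 0.59·0.0729164 = 0.0430207.
Normalizing constant: 0.41·0.205605 + 0.59·0.0729164 = 0.127319.
P(2 | observation) = 0.0430207 / 0.127319 = 0.337897.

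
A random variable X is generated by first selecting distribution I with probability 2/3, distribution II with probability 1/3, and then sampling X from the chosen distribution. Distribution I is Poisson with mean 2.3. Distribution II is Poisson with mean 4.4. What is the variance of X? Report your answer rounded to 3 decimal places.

3.980

Per component, I: μ=2.3, E[X²]=7.59; II: μ=4.4, E[X²]=23.76.
E[X] = 0.666667·2.3 + 0.333333·4.4 = 3.
E[X²] = 0.666667·7.59 + 0.333333·23.76 = 12.98.
Var(X) = E[X²] − (E[X])² = 12.98 − 9 = 3.98.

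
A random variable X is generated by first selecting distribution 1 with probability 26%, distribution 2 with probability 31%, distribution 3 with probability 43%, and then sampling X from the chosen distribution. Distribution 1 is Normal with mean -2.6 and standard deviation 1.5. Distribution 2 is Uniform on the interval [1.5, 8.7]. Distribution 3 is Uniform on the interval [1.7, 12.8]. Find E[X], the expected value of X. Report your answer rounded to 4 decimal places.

Component means — 1: -2.6; 2: 5.1; 3: 7.25.
E[X] = 0.26·-2.6 + 0.31·5.1 + 0.43·7.25 = 4.0225.

4.0225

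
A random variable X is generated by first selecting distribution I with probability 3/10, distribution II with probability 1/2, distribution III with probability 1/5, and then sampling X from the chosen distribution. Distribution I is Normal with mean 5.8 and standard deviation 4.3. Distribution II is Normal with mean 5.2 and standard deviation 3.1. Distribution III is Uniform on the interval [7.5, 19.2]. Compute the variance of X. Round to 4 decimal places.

22.7499

Per component, I: μ=5.8, E[X²]=52.13; II: μ=5.2, E[X²]=36.65; III: μ=13.35, E[X²]=189.63.
E[X] = 0.3·5.8 + 0.5·5.2 + 0.2·13.35 = 7.01.
E[X²] = 0.3·52.13 + 0.5·36.65 + 0.2·189.63 = 71.89.
Var(X) = E[X²] − (E[X])² = 71.89 − 49.1401 = 22.7499.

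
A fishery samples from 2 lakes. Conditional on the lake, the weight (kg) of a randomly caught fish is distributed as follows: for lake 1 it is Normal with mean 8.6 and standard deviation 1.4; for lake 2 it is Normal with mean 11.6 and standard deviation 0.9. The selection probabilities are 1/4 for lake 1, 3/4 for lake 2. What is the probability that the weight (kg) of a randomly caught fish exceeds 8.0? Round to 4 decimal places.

0.9164

Conditional on each lake, P(X > 8.0): 1: 0.665882; 2: 0.999968.
By total probability, P(X > 8.0) = 0.25·0.665882 + 0.75·0.999968 = 0.916447.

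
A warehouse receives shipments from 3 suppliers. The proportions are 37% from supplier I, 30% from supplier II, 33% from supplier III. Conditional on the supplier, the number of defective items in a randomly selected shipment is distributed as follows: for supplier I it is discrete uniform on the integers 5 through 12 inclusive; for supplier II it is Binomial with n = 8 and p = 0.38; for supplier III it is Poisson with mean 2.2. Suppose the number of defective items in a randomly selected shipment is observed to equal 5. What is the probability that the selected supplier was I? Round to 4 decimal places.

0.4937

Likelihoods P(X=5 | ·): I: 0.125; II: 0.10575; III: 0.0475866.
Posterior ∝ prior × likelihood. Numerator for I: 0.37·0.125 = 0.04625.
Normalizing constant: 0.37·0.125 + 0.3·0.10575 + 0.33·0.0475866 = 0.0936786.
P(I | observation) = 0.04625 / 0.0936786 = 0.493709.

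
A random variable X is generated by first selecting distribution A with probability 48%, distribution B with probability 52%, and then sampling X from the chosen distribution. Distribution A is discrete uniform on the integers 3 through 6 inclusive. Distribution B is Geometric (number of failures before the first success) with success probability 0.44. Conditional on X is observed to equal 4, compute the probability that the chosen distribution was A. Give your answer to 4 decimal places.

Likelihoods P(X=4 | ·): A: 0.25; B: 0.0432718.
Posterior ∝ prior × likelihood. Numerator for A: 0.48·0.25 = 0.12.
Normalizing constant: 0.48·0.25 + 0.52·0.0432718 = 0.142501.
P(A | observation) = 0.12 / 0.142501 = 0.842097.

0.8421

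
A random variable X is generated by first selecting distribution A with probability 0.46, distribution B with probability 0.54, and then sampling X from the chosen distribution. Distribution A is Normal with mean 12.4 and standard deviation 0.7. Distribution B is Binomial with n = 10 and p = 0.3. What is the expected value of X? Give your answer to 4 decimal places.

7.3240

Component means — A: 12.4; B: 3.
E[X] = 0.46·12.4 + 0.54·3 = 7.324.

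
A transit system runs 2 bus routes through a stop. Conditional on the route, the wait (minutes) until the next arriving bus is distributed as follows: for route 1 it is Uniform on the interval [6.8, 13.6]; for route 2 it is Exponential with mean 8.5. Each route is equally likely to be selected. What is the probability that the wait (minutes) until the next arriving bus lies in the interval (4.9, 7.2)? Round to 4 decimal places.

0.0960

Conditional on each route, P(4.9 < X < 7.2): 1: 0.0588235; 2: 0.133204.
By total probability, P(4.9 < X < 7.2) = 0.5·0.0588235 + 0.5·0.133204 = 0.0960138.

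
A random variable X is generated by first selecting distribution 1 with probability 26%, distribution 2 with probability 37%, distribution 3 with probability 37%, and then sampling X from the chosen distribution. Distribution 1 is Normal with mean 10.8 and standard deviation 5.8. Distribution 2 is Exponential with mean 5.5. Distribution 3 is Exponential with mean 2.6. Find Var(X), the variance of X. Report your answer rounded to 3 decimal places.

32.762

Per component, 1: μ=10.8, E[X²]=150.28; 2: μ=5.5, E[X²]=60.5; 3: μ=2.6, E[X²]=13.52.
E[X] = 0.26·10.8 + 0.37·5.5 + 0.37·2.6 = 5.805.
E[X²] = 0.26·150.28 + 0.37·60.5 + 0.37·13.52 = 66.4602.
Var(X) = E[X²] − (E[X])² = 66.4602 − 33.698 = 32.7622.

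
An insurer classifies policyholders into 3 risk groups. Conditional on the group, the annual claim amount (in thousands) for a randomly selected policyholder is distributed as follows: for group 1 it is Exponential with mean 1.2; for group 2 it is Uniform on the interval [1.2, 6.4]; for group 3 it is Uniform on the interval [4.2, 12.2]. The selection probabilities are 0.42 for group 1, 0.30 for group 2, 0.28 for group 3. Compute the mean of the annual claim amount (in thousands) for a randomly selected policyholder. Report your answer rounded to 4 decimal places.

Component means — 1: 1.2; 2: 3.8; 3: 8.2.
E[X] = 0.42·1.2 + 0.3·3.8 + 0.28·8.2 = 3.94.

3.9400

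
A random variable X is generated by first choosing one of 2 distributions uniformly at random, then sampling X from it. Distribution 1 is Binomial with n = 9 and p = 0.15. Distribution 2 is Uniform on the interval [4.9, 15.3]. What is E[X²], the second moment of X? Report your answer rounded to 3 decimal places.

56.997

For each component E[X²] = Var + (mean)², giving 1: 2.97; 2: 111.023.
Overall E[X²] = 0.5·2.97 + 0.5·111.023 = 56.9967.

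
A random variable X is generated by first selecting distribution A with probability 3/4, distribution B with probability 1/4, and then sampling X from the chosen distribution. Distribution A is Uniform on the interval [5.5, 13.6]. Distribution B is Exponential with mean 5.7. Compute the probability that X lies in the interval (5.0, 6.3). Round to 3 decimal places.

0.095

Conditional on each component, P(5.0 < X < 6.3): A: 0.0987654; B: 0.0848251.
By total probability, P(5.0 < X < 6.3) = 0.75·0.0987654 + 0.25·0.0848251 = 0.0952804.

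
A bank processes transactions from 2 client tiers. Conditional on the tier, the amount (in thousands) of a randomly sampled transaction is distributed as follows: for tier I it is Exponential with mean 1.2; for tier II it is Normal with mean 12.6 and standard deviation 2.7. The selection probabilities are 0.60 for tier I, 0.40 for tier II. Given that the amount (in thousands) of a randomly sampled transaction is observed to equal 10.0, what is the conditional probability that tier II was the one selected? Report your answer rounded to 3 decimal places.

Likelihoods f(10.0 | ·): I: 0.000200308; II: 0.0929365.
Posterior ∝ prior × likelihood. Numerator for II: 0.4·0.0929365 = 0.0371746.
Normalizing constant: 0.6·0.000200308 + 0.4·0.0929365 = 0.0372948.
P(II | observation) = 0.0371746 / 0.0372948 = 0.996777.

0.997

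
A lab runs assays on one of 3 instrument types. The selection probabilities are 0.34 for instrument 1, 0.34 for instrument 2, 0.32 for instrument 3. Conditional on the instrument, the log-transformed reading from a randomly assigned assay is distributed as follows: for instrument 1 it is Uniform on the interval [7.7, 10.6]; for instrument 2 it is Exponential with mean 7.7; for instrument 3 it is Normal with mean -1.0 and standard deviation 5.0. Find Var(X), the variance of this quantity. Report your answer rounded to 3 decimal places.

48.084

Per component, 1: μ=9.15, E[X²]=84.4233; 2: μ=7.7, E[X²]=118.58; 3: μ=-1, E[X²]=26.
E[X] = 0.34·9.15 + 0.34·7.7 + 0.32·-1 = 5.409.
E[X²] = 0.34·84.4233 + 0.34·118.58 + 0.32·26 = 77.3411.
Var(X) = E[X²] − (E[X])² = 77.3411 − 29.2573 = 48.0839.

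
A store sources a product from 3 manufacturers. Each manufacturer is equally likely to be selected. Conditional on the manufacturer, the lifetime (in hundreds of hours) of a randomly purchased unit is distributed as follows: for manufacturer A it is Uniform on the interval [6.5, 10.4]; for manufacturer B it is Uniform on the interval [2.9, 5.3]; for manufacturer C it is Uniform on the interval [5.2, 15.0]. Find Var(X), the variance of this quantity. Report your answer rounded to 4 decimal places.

9.6553

Per component, A: μ=8.45, E[X²]=72.67; B: μ=4.1, E[X²]=17.29; C: μ=10.1, E[X²]=110.013.
E[X] = 0.333333·8.45 + 0.333333·4.1 + 0.333333·10.1 = 7.55.
E[X²] = 0.333333·72.67 + 0.333333·17.29 + 0.333333·110.013 = 66.6578.
Var(X) = E[X²] − (E[X])² = 66.6578 − 57.0025 = 9.65528.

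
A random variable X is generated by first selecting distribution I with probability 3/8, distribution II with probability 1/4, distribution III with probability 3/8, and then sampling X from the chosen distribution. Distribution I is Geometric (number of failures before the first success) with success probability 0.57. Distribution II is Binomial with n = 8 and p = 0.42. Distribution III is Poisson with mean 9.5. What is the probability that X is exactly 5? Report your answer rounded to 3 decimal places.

Conditional on each component, P(X = 5): I: 0.00837948; II: 0.142797; III: 0.0482658.
By total probability, P(X = 5) = 0.375·0.00837948 + 0.25·0.142797 + 0.375·0.0482658 = 0.0569412.

0.057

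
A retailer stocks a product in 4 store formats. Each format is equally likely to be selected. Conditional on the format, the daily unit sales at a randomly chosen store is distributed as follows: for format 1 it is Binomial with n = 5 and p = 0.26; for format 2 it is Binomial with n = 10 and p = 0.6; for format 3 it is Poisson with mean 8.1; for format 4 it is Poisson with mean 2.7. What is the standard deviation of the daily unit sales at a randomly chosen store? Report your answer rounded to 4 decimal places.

Per component, 1: μ=1.3, E[X²]=2.652; 2: μ=6, E[X²]=38.4; 3: μ=8.1, E[X²]=73.71; 4: μ=2.7, E[X²]=9.99.
E[X] = 0.25·1.3 + 0.25·6 + 0.25·8.1 + 0.25·2.7 = 4.525.
E[X²] = 0.25·2.652 + 0.25·38.4 + 0.25·73.71 + 0.25·9.99 = 31.188.
Var(X) = E[X²] − (E[X])² = 31.188 − 20.4756 = 10.7124.
SD(X) = √10.7124 = 3.27298.

3.2730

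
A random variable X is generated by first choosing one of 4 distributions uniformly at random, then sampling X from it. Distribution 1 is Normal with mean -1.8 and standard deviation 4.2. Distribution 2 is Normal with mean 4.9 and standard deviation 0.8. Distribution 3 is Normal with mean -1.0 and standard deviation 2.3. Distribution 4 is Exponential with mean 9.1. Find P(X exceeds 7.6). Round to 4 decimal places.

0.1117

Conditional on each component, P(X > 7.6): 1: 0.0126074; 2: 0.000369078; 3: 9.2329e-05; 4: 0.433803.
By total probability, P(X > 7.6) = 0.25·0.0126074 + 0.25·0.000369078 + 0.25·9.2329e-05 + 0.25·0.433803 = 0.111718.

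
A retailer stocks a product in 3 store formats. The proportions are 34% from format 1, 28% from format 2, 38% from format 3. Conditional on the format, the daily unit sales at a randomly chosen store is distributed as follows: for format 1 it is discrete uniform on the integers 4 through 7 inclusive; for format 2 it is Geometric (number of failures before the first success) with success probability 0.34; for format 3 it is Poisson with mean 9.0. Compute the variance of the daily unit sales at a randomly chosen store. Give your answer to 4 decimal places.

Per component, 1: μ=5.5, E[X²]=31.5; 2: μ=1.94118, E[X²]=9.47751; 3: μ=9, E[X²]=90.
E[X] = 0.34·5.5 + 0.28·1.94118 + 0.38·9 = 5.83353.
E[X²] = 0.34·31.5 + 0.28·9.47751 + 0.38·90 = 47.5637.
Var(X) = E[X²] − (E[X])² = 47.5637 − 34.0301 = 13.5336.

13.5336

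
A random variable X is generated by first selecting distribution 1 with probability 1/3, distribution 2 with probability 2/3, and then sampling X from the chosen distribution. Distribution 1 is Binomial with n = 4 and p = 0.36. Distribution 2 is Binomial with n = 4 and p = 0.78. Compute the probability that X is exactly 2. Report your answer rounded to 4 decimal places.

Conditional on each component, P(X = 2): 1: 0.318505; 2: 0.176679.
By total probability, P(X = 2) = 0.333333·0.318505 + 0.666667·0.176679 = 0.223955.

0.2240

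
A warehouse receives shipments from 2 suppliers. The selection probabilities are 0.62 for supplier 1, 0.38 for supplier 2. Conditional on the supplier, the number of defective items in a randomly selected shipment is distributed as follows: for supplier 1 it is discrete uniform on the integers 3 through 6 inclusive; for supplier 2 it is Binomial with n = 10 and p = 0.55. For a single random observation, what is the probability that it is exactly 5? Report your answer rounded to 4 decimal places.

Conditional on each supplier, P(X = 5): 1: 0.25; 2: 0.234033.
By total probability, P(X = 5) = 0.62·0.25 + 0.38·0.234033 = 0.243932.

0.2439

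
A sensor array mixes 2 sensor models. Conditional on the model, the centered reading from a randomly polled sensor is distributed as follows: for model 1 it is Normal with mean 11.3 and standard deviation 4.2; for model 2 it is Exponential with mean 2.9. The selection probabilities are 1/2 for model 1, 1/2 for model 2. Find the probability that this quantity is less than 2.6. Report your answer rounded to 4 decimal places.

Conditional on each model, P(X < 2.6): 1: 0.0191594; 2: 0.592026.
By total probability, P(X < 2.6) = 0.5·0.0191594 + 0.5·0.592026 = 0.305593.

0.3056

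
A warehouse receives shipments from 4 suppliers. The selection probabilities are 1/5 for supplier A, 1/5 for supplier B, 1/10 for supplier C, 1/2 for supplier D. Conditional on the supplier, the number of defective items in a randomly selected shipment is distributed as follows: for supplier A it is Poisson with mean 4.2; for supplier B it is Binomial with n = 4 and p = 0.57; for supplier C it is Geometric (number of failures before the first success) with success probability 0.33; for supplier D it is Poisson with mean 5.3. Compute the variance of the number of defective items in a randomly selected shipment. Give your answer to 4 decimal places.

Per component, A: μ=4.2, E[X²]=21.84; B: μ=2.28, E[X²]=6.1788; C: μ=2.0303, E[X²]=10.2746; D: μ=5.3, E[X²]=33.39.
E[X] = 0.2·4.2 + 0.2·2.28 + 0.1·2.0303 + 0.5·5.3 = 4.14903.
E[X²] = 0.2·21.84 + 0.2·6.1788 + 0.1·10.2746 + 0.5·33.39 = 23.3262.
Var(X) = E[X²] − (E[X])² = 23.3262 − 17.2145 = 6.11176.

6.1118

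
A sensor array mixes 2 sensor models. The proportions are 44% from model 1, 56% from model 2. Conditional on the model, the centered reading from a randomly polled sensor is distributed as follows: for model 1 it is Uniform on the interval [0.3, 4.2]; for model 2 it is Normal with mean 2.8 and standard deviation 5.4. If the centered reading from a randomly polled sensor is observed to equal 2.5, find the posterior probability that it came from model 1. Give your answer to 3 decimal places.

Likelihoods f(2.5 | ·): 1: 0.25641; 2: 0.0737643.
Posterior ∝ prior × likelihood. Numerator for 1: 0.44·0.25641 = 0.112821.
Normalizing constant: 0.44·0.25641 + 0.56·0.0737643 = 0.154129.
P(1 | observation) = 0.112821 / 0.154129 = 0.73199.

0.732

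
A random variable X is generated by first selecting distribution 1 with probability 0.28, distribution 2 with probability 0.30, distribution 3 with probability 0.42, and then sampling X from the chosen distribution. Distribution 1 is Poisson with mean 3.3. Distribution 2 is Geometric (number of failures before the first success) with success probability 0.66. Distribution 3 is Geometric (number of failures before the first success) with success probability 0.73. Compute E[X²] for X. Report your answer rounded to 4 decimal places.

For each component E[X²] = Var + (mean)², giving 1: 14.19; 2: 1.04591; 3: 0.64346.
Overall E[X²] = 0.28·14.19 + 0.3·1.04591 + 0.42·0.64346 = 4.55723.

4.5572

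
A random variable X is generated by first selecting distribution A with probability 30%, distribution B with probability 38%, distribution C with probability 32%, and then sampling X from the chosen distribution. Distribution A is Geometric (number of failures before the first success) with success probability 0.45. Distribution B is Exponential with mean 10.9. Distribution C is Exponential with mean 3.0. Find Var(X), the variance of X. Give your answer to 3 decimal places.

Per component, A: μ=1.22222, E[X²]=4.20988; B: μ=10.9, E[X²]=237.62; C: μ=3, E[X²]=18.
E[X] = 0.3·1.22222 + 0.38·10.9 + 0.32·3 = 5.46867.
E[X²] = 0.3·4.20988 + 0.38·237.62 + 0.32·18 = 97.3186.
Var(X) = E[X²] − (E[X])² = 97.3186 − 29.9063 = 67.4122.

67.412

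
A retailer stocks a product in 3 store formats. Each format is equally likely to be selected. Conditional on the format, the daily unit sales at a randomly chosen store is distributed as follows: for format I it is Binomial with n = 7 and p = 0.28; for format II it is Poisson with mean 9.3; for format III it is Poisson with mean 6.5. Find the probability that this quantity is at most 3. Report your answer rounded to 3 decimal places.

0.342

Conditional on each format, P(X ≤ 3): I: 0.898404; II: 0.0171516; III: 0.11185.
By total probability, P(X ≤ 3) = 0.333333·0.898404 + 0.333333·0.0171516 + 0.333333·0.11185 = 0.342468.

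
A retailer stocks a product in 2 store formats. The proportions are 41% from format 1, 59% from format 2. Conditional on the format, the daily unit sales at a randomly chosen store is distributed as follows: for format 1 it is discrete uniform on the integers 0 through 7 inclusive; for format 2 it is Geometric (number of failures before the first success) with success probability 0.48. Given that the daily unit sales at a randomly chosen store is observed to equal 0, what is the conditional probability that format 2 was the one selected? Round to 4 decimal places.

Likelihoods P(X=0 | ·): 1: 0.125; 2: 0.48.
Posterior ∝ prior × likelihood. Numerator for 2: 0.59·0.48 = 0.2832.
Normalizing constant: 0.41·0.125 + 0.59·0.48 = 0.33445.
P(2 | observation) = 0.2832 / 0.33445 = 0.846763.

0.8468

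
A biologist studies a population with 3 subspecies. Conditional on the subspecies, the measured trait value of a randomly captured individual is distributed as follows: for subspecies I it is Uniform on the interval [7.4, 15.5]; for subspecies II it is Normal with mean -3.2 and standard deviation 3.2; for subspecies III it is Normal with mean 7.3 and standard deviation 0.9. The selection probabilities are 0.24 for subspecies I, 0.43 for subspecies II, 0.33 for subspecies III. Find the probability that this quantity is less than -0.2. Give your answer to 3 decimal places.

Conditional on each subspecies, P(X < -0.2): I: 0; II: 0.825749; III: 5.55112e-17.
By total probability, P(X < -0.2) = 0.24·0 + 0.43·0.825749 + 0.33·5.55112e-17 = 0.355072.

0.355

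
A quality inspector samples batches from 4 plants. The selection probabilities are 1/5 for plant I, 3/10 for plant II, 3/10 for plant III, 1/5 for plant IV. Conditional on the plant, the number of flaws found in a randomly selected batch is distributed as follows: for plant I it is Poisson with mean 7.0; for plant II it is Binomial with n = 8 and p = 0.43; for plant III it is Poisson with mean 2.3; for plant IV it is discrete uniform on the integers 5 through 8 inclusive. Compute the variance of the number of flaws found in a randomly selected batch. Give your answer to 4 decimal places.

Per component, I: μ=7, E[X²]=56; II: μ=3.44, E[X²]=13.7944; III: μ=2.3, E[X²]=7.59; IV: μ=6.5, E[X²]=43.5.
E[X] = 0.2·7 + 0.3·3.44 + 0.3·2.3 + 0.2·6.5 = 4.422.
E[X²] = 0.2·56 + 0.3·13.7944 + 0.3·7.59 + 0.2·43.5 = 26.3153.
Var(X) = E[X²] − (E[X])² = 26.3153 − 19.5541 = 6.76124.

6.7612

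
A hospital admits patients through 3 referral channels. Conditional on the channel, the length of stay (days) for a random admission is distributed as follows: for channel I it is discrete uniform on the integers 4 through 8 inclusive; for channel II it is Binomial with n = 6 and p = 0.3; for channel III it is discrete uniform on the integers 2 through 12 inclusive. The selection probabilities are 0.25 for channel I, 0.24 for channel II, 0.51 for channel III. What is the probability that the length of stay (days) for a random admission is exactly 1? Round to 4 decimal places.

0.0726

Conditional on each channel, P(X = 1): I: 0; II: 0.302526; III: 0.
By total probability, P(X = 1) = 0.25·0 + 0.24·0.302526 + 0.51·0 = 0.0726062.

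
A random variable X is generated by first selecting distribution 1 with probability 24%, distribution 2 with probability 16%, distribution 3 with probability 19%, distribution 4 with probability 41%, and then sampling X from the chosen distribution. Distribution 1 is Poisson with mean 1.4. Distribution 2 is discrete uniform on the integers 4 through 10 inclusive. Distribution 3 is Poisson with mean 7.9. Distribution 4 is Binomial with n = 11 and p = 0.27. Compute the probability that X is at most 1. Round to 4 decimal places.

Conditional on each component, P(X ≤ 1): 1: 0.591833; 2: 0; 3: 0.00329962; 4: 0.159012.
By total probability, P(X ≤ 1) = 0.24·0.591833 + 0.16·0 + 0.19·0.00329962 + 0.41·0.159012 = 0.207862.

0.2079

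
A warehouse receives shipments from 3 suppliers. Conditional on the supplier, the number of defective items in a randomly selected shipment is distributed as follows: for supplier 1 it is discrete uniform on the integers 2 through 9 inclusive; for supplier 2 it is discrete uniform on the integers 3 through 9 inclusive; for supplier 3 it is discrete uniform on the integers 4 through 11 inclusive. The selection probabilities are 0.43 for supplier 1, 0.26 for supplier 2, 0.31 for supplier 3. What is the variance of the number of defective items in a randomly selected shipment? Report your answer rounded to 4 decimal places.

5.6675

Per component, 1: μ=5.5, E[X²]=35.5; 2: μ=6, E[X²]=40; 3: μ=7.5, E[X²]=61.5.
E[X] = 0.43·5.5 + 0.26·6 + 0.31·7.5 = 6.25.
E[X²] = 0.43·35.5 + 0.26·40 + 0.31·61.5 = 44.73.
Var(X) = E[X²] − (E[X])² = 44.73 − 39.0625 = 5.6675.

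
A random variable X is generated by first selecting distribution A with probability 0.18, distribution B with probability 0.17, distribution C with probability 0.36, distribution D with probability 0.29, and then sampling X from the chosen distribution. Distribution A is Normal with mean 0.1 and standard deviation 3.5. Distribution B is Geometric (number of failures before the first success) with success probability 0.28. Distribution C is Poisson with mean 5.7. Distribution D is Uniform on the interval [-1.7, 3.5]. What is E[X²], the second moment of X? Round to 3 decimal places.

For each component E[X²] = Var + (mean)², giving A: 12.26; B: 15.7959; C: 38.19; D: 3.06333.
Overall E[X²] = 0.18·12.26 + 0.17·15.7959 + 0.36·38.19 + 0.29·3.06333 = 19.5289.

19.529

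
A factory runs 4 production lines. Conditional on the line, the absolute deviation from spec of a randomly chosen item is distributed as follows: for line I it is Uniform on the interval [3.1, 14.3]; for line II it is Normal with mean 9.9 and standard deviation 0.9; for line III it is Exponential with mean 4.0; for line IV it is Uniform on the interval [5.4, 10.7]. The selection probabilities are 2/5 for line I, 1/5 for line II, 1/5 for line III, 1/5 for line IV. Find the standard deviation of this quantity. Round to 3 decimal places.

3.480

Per component, I: μ=8.7, E[X²]=86.1433; II: μ=9.9, E[X²]=98.82; III: μ=4, E[X²]=32; IV: μ=8.05, E[X²]=67.1433.
E[X] = 0.4·8.7 + 0.2·9.9 + 0.2·4 + 0.2·8.05 = 7.87.
E[X²] = 0.4·86.1433 + 0.2·98.82 + 0.2·32 + 0.2·67.1433 = 74.05.
Var(X) = E[X²] − (E[X])² = 74.05 − 61.9369 = 12.1131.
SD(X) = √12.1131 = 3.48039.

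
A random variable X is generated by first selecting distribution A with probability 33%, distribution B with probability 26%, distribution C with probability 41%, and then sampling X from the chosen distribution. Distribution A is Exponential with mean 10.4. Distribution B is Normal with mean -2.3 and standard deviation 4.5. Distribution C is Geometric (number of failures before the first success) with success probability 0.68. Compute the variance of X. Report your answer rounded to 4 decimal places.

69.2382

Per component, A: μ=10.4, E[X²]=216.32; B: μ=-2.3, E[X²]=25.54; C: μ=0.470588, E[X²]=0.913495.
E[X] = 0.33·10.4 + 0.26·-2.3 + 0.41·0.470588 = 3.02694.
E[X²] = 0.33·216.32 + 0.26·25.54 + 0.41·0.913495 = 78.4005.
Var(X) = E[X²] − (E[X])² = 78.4005 − 9.16237 = 69.2382.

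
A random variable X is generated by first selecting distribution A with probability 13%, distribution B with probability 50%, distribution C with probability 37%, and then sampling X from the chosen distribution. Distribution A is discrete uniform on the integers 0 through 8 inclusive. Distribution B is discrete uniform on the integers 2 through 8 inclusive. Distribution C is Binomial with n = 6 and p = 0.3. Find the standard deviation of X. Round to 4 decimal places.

Per component, A: μ=4, E[X²]=22.6667; B: μ=5, E[X²]=29; C: μ=1.8, E[X²]=4.5.
E[X] = 0.13·4 + 0.5·5 + 0.37·1.8 = 3.686.
E[X²] = 0.13·22.6667 + 0.5·29 + 0.37·4.5 = 19.1117.
Var(X) = E[X²] − (E[X])² = 19.1117 − 13.5866 = 5.52507.
SD(X) = √5.52507 = 2.35055.

2.3505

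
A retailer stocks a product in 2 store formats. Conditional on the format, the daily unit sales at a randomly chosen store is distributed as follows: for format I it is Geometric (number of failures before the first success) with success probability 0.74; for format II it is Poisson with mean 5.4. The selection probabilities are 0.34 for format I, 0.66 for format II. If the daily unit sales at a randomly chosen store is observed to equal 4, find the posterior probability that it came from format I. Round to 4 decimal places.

Likelihoods P(X=4 | ·): I: 0.00338162; II: 0.16002.
Posterior ∝ prior × likelihood. Numerator for I: 0.34·0.00338162 = 0.00114975.
Normalizing constant: 0.34·0.00338162 + 0.66·0.16002 = 0.106763.
P(I | observation) = 0.00114975 / 0.106763 = 0.0107692.

0.0108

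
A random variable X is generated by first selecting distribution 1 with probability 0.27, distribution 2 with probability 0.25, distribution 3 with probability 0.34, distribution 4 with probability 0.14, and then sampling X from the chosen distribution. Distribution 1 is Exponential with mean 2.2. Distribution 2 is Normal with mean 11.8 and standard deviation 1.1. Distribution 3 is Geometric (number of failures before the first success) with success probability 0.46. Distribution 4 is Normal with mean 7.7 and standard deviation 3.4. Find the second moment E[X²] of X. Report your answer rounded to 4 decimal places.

For each component E[X²] = Var + (mean)², giving 1: 9.68; 2: 140.45; 3: 3.93006; 4: 70.85.
Overall E[X²] = 0.27·9.68 + 0.25·140.45 + 0.34·3.93006 + 0.14·70.85 = 48.9813.

48.9813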